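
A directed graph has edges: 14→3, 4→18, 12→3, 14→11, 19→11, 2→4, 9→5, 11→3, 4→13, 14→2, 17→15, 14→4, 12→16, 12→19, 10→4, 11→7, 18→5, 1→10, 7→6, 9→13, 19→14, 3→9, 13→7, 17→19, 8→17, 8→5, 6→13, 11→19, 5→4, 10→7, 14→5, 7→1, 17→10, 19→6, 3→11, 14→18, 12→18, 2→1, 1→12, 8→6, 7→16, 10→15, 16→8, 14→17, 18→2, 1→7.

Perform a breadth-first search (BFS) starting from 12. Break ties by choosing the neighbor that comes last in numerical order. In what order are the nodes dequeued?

Visit 12; enqueue 19, 18, 16, 3 → queue [19, 18, 16, 3]
Visit 19; enqueue 14, 11, 6 → queue [18, 16, 3, 14, 11, 6]
Visit 18; enqueue 5, 2 → queue [16, 3, 14, 11, 6, 5, 2]
Visit 16; enqueue 8 → queue [3, 14, 11, 6, 5, 2, 8]
Visit 3; enqueue 9 → queue [14, 11, 6, 5, 2, 8, 9]
Visit 14; enqueue 17, 4 → queue [11, 6, 5, 2, 8, 9, 17, 4]
Visit 11; enqueue 7 → queue [6, 5, 2, 8, 9, 17, 4, 7]
Visit 6; enqueue 13 → queue [5, 2, 8, 9, 17, 4, 7, 13]
Visit 5 → queue [2, 8, 9, 17, 4, 7, 13]
Visit 2; enqueue 1 → queue [8, 9, 17, 4, 7, 13, 1]
Visit 8 → queue [9, 17, 4, 7, 13, 1]
Visit 9 → queue [17, 4, 7, 13, 1]
Visit 17; enqueue 15, 10 → queue [4, 7, 13, 1, 15, 10]
Visit 4 → queue [7, 13, 1, 15, 10]
Visit 7 → queue [13, 1, 15, 10]
Visit 13 → queue [1, 15, 10]
Visit 1 → queue [15, 10]
Visit 15 → queue [10]
Visit 10 → queue []

12, 19, 18, 16, 3, 14, 11, 6, 5, 2, 8, 9, 17, 4, 7, 13, 1, 15, 10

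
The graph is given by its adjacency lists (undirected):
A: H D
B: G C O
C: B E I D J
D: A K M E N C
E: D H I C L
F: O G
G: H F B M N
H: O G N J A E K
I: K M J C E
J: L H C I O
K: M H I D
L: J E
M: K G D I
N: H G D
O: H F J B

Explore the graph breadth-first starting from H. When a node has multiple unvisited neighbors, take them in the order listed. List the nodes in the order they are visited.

H → O → G → N → J → A → E → K → F → B → M → D → L → C → I

Visit H; enqueue O, G, N, J, A, E, K → queue [O, G, N, J, A, E, K]
Visit O; enqueue F, B → queue [G, N, J, A, E, K, F, B]
Visit G; enqueue M → queue [N, J, A, E, K, F, B, M]
Visit N; enqueue D → queue [J, A, E, K, F, B, M, D]
Visit J; enqueue L, C, I → queue [A, E, K, F, B, M, D, L, C, I]
Visit A → queue [E, K, F, B, M, D, L, C, I]
Visit E → queue [K, F, B, M, D, L, C, I]
Visit K → queue [F, B, M, D, L, C, I]
Visit F → queue [B, M, D, L, C, I]
Visit B → queue [M, D, L, C, I]
Visit M → queue [D, L, C, I]
Visit D → queue [L, C, I]
Visit L → queue [C, I]
Visit C → queue [I]
Visit I → queue []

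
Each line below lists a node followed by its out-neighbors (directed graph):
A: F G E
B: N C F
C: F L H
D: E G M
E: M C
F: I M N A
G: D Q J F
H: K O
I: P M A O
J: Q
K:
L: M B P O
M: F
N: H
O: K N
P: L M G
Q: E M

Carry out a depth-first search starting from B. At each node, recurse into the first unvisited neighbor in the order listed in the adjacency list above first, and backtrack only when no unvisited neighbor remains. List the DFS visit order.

Visit B
B → N
N → H
H → K
H → O
B → C
C → F
F → I
I → P
P → L
L → M
P → G
G → D
D → E
G → Q
G → J
I → A

B N H K O C F I P L M G D E Q J A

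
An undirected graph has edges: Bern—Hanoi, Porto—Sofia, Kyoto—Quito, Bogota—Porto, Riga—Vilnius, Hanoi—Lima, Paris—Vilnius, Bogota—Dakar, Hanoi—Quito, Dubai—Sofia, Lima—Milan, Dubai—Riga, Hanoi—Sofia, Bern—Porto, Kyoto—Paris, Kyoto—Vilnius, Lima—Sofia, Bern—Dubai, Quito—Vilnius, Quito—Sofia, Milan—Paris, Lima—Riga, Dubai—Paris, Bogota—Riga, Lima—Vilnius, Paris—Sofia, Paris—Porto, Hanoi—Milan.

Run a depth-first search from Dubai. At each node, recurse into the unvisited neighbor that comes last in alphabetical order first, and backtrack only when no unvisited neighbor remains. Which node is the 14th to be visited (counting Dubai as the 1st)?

Kyoto

Visit Dubai
Dubai → Sofia
Sofia → Quito
Quito → Vilnius
Vilnius → Riga
Riga → Lima
Lima → Milan
Milan → Paris
Paris → Porto
Porto → Bogota
Bogota → Dakar
Porto → Bern
Bern → Hanoi
Paris → Kyoto

Visit order: Dubai, Sofia, Quito, Vilnius, Riga, Lima, Milan, Paris, Porto, Bogota, Dakar, Bern, Hanoi, Kyoto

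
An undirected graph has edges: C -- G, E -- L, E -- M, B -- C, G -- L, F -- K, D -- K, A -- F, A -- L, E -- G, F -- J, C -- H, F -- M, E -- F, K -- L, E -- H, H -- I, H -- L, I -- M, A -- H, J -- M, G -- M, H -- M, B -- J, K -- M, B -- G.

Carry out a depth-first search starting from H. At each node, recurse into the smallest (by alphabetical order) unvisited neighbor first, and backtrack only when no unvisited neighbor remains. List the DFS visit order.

Visit H
H → A
A → F
F → E
E → G
G → B
B → C
B → J
J → M
M → I
M → K
K → D
K → L

H -> A -> F -> E -> G -> B -> C -> J -> M -> I -> K -> D -> L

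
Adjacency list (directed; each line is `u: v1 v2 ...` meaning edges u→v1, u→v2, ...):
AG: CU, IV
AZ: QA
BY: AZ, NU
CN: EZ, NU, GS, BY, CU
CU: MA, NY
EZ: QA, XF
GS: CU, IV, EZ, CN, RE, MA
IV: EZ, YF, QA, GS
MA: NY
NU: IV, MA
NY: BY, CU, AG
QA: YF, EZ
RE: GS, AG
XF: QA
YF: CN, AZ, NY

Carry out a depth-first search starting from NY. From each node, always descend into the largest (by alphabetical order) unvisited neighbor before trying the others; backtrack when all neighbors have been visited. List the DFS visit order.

NY, CU, MA, BY, NU, IV, YF, CN, GS, RE, AG, EZ, XF, QA, AZ

Visit NY
NY → CU
CU → MA
NY → BY
BY → NU
NU → IV
IV → YF
YF → CN
CN → GS
GS → RE
RE → AG
GS → EZ
EZ → XF
XF → QA
YF → AZ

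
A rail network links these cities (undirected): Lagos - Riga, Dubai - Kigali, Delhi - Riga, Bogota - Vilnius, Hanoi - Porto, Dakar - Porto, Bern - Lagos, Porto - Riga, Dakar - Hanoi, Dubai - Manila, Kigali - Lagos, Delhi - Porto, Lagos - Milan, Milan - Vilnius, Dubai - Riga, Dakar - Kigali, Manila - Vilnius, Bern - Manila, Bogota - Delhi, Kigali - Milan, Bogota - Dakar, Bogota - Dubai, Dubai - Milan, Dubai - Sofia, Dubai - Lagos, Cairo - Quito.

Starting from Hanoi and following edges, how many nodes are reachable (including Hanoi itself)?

BFS from Hanoi visits: Hanoi, Dakar, Porto, Bogota, Kigali, Delhi, Riga, Dubai, Vilnius, Lagos, Milan, Manila, Sofia, Bern
Reachable nodes: 14 of 16 total.

14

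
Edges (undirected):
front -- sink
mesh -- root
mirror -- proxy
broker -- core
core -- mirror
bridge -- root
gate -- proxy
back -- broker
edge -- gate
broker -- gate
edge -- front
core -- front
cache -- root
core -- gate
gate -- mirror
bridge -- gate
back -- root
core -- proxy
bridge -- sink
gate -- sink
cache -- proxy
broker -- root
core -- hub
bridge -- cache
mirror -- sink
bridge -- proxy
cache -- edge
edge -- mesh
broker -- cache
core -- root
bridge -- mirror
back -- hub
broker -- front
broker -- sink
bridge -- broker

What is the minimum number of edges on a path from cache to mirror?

2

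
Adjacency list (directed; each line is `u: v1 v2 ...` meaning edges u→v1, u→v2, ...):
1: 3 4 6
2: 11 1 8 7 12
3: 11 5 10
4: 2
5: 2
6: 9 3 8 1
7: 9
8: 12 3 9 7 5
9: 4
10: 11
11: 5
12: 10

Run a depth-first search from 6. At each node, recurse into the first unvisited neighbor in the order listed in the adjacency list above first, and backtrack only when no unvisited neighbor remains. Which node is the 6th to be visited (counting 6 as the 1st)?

5

Visit 6
6 → 9
9 → 4
4 → 2
2 → 11
11 → 5
2 → 1
1 → 3
3 → 10
2 → 8
8 → 12
8 → 7

Visit order: 6, 9, 4, 2, 11, 5, 1, 3, 10, 8, 12, 7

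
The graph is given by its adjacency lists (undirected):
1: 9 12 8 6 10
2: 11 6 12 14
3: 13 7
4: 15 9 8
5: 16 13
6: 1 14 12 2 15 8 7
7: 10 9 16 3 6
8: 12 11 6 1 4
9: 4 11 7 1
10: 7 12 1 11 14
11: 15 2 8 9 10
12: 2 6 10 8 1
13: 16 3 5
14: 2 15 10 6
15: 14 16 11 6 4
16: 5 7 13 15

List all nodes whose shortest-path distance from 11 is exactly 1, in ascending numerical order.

Level 0: 11
Level 1: 2, 8, 9, 10, 15
Level 2: 1, 4, 6, 7, 12, 14, 16
Level 3: 3, 5, 13

2, 8, 9, 10, 15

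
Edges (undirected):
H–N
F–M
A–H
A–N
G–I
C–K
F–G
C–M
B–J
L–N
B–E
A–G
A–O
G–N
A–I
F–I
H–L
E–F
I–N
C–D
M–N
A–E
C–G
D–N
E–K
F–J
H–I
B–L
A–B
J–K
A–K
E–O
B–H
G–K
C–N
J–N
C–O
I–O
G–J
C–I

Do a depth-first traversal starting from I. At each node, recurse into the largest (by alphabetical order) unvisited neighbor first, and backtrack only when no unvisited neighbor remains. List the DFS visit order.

Visit I
I → O
O → E
E → K
K → J
J → N
N → M
M → F
F → G
G → C
C → D
G → A
A → H
H → L
L → B

I, O, E, K, J, N, M, F, G, C, D, A, H, L, B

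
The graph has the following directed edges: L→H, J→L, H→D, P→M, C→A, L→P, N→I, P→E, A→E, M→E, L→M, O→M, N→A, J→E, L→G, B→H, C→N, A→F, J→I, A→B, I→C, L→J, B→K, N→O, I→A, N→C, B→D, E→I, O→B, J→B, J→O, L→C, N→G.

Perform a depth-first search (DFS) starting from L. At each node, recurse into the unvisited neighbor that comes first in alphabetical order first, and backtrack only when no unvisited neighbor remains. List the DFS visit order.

Visit L
L → C
C → A
A → B
B → D
B → H
B → K
A → E
E → I
A → F
C → N
N → G
N → O
O → M
L → J
L → P

L → C → A → B → D → H → K → E → I → F → N → G → O → M → J → P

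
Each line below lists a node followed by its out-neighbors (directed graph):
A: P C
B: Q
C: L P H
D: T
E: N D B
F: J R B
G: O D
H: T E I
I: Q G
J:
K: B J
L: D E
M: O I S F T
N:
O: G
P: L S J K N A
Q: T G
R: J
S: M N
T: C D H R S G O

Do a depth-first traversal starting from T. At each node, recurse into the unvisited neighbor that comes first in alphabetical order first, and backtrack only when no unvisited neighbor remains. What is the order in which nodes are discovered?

Visit T
T → C
C → H
H → E
E → B
B → Q
Q → G
G → D
G → O
E → N
H → I
C → L
C → P
P → A
P → J
P → K
P → S
S → M
M → F
F → R

T C H E B Q G D O N I L P A J K S M F R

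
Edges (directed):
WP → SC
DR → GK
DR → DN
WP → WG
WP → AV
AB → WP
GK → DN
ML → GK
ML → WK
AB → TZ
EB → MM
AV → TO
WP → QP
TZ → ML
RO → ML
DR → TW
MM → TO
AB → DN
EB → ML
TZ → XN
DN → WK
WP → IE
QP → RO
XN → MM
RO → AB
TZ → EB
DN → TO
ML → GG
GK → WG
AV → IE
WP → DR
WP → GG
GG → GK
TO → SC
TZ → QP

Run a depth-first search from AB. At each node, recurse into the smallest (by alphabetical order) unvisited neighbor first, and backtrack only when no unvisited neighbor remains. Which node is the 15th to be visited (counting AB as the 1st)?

Visit AB
AB → DN
DN → TO
TO → SC
DN → WK
AB → TZ
TZ → EB
EB → ML
ML → GG
GG → GK
GK → WG
EB → MM
TZ → QP
QP → RO
TZ → XN
AB → WP
WP → AV
AV → IE
WP → DR
DR → TW

Visit order: AB, DN, TO, SC, WK, TZ, EB, ML, GG, GK, WG, MM, QP, RO, XN, WP, AV, IE, DR, TW

XN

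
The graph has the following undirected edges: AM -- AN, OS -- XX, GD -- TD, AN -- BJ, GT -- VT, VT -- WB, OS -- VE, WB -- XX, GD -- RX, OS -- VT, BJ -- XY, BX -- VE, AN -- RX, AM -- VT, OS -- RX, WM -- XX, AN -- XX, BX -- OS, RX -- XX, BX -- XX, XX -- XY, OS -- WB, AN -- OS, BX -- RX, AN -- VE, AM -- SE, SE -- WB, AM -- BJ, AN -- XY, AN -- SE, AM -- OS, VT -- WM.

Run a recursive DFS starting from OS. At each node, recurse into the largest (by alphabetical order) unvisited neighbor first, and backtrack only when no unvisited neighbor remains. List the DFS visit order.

Visit OS
OS → XX
XX → XY
XY → BJ
BJ → AN
AN → VE
VE → BX
BX → RX
RX → GD
GD → TD
AN → SE
SE → WB
WB → VT
VT → WM
VT → GT
VT → AM

OS, XX, XY, BJ, AN, VE, BX, RX, GD, TD, SE, WB, VT, WM, GT, AM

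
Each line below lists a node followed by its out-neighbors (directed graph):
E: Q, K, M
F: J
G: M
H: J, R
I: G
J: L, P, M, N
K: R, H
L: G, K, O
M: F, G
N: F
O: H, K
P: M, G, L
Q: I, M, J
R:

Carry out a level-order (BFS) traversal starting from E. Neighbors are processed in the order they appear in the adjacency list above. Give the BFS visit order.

E → Q → K → M → I → J → R → H → F → G → L → P → N → O

Visit E; enqueue Q, K, M → queue [Q, K, M]
Visit Q; enqueue I, J → queue [K, M, I, J]
Visit K; enqueue R, H → queue [M, I, J, R, H]
Visit M; enqueue F, G → queue [I, J, R, H, F, G]
Visit I → queue [J, R, H, F, G]
Visit J; enqueue L, P, N → queue [R, H, F, G, L, P, N]
Visit R → queue [H, F, G, L, P, N]
Visit H → queue [F, G, L, P, N]
Visit F → queue [G, L, P, N]
Visit G → queue [L, P, N]
Visit L; enqueue O → queue [P, N, O]
Visit P → queue [N, O]
Visit N → queue [O]
Visit O → queue []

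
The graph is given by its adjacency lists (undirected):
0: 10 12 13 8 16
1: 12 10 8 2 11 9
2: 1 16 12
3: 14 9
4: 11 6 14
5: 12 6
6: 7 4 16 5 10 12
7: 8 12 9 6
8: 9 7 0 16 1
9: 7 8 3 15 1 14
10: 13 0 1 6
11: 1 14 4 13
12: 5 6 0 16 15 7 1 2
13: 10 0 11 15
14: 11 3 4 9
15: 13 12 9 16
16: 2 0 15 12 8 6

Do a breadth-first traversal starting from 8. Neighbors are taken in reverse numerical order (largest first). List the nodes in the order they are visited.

8, 16, 9, 7, 1, 0, 15, 12, 6, 2, 14, 3, 11, 10, 13, 5, 4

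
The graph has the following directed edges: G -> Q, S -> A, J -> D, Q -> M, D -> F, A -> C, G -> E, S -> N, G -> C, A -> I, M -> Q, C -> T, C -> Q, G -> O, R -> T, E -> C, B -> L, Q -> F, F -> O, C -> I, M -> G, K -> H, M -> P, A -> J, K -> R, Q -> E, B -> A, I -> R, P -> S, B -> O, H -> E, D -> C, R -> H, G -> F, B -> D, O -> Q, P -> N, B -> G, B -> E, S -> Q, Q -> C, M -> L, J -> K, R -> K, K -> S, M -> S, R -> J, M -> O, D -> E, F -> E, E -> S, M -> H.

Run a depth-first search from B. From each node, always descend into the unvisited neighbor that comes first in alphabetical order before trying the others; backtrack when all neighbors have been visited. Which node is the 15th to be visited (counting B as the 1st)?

L

Visit B
B → A
A → C
C → I
I → R
R → H
H → E
E → S
S → N
S → Q
Q → F
F → O
Q → M
M → G
M → L
M → P
R → J
J → D
J → K
R → T

Visit order: B, A, C, I, R, H, E, S, N, Q, F, O, M, G, L, P, J, D, K, T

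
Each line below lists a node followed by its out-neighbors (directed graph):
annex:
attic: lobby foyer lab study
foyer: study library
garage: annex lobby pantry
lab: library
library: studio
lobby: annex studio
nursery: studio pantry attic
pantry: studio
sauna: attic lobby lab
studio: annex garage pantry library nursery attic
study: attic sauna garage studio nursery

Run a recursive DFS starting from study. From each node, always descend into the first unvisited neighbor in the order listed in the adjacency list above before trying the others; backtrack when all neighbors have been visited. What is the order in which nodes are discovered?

study attic lobby annex studio garage pantry library nursery foyer lab sauna

Visit study
study → attic
attic → lobby
lobby → annex
lobby → studio
studio → garage
garage → pantry
studio → library
studio → nursery
attic → foyer
attic → lab
study → sauna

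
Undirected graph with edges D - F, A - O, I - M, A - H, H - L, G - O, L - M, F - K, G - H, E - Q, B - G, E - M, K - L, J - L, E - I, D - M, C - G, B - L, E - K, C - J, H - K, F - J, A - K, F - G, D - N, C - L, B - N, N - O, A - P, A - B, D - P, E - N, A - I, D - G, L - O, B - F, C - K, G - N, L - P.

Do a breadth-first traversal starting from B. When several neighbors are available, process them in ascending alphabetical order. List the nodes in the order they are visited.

B -> A -> F -> G -> L -> N -> H -> I -> K -> O -> P -> D -> J -> C -> M -> E -> Q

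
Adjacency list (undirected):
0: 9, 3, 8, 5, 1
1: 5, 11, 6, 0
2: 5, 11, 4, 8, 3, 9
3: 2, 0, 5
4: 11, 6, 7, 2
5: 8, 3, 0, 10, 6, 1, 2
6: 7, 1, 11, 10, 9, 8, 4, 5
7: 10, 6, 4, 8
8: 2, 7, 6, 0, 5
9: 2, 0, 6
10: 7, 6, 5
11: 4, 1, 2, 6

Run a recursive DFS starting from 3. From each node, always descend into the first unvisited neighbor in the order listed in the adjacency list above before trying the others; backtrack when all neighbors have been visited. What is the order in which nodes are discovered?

3 2 5 8 7 10 6 1 11 4 0 9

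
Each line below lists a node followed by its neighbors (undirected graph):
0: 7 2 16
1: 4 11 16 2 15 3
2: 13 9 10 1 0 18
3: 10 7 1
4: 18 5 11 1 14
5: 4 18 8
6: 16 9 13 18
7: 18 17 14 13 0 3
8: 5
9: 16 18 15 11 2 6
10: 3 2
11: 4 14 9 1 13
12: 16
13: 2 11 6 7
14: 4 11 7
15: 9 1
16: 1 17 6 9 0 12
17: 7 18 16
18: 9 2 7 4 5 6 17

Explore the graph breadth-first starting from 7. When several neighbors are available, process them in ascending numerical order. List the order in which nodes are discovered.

7, 0, 3, 13, 14, 17, 18, 2, 16, 1, 10, 6, 11, 4, 5, 9, 12, 15, 8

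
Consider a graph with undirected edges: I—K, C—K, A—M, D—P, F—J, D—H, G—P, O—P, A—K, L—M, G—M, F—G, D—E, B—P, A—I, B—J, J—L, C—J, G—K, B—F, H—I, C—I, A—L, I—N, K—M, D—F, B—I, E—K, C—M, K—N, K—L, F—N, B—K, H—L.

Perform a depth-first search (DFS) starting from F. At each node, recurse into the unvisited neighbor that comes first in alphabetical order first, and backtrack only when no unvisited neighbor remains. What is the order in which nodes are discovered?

F, B, I, A, K, C, J, L, H, D, E, P, G, M, O, N

Visit F
F → B
B → I
I → A
A → K
K → C
C → J
J → L
L → H
H → D
D → E
D → P
P → G
G → M
P → O
K → N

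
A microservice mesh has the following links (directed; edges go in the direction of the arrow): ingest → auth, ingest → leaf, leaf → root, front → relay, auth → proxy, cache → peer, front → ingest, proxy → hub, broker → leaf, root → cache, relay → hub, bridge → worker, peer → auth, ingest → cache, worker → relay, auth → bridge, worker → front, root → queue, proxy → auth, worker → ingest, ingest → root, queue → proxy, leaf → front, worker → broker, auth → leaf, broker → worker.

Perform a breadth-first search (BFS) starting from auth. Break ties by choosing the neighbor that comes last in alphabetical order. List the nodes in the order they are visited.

auth, proxy, leaf, bridge, hub, root, front, worker, queue, cache, relay, ingest, broker, peer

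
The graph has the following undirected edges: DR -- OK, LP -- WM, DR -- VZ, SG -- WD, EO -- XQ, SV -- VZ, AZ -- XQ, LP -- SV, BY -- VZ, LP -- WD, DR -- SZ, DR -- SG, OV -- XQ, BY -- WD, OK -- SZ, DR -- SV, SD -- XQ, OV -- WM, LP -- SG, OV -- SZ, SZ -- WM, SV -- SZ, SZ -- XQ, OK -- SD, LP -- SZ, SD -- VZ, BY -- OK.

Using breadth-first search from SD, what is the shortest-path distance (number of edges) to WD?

Level 0: SD
Level 1: OK, VZ, XQ
Level 2: AZ, BY, DR, EO, OV, SV, SZ
Level 3: LP, SG, WD, WM
WD first appears at level 3.

3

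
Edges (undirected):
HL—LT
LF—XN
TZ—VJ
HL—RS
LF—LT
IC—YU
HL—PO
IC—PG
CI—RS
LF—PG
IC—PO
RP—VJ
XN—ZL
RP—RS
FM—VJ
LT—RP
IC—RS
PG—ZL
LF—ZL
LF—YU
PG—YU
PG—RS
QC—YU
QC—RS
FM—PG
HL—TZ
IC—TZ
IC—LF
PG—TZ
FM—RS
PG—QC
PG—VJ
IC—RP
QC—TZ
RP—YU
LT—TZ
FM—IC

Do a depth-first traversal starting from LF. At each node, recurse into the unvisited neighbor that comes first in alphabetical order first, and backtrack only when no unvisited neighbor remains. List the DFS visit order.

LF, IC, FM, PG, QC, RS, CI, HL, LT, RP, VJ, TZ, YU, PO, ZL, XN

Visit LF
LF → IC
IC → FM
FM → PG
PG → QC
QC → RS
RS → CI
RS → HL
HL → LT
LT → RP
RP → VJ
VJ → TZ
RP → YU
HL → PO
PG → ZL
ZL → XN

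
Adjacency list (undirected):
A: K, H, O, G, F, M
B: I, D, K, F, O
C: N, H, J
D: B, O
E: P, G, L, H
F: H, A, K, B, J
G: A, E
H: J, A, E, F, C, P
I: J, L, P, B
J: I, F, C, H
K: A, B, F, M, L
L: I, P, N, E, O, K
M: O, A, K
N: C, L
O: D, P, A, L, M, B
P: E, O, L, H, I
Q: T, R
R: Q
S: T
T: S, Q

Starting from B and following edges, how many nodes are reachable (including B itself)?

BFS from B visits: B, I, D, K, F, O, J, L, P, A, M, H, C, N, E, G
Reachable nodes: 16 of 20 total.

16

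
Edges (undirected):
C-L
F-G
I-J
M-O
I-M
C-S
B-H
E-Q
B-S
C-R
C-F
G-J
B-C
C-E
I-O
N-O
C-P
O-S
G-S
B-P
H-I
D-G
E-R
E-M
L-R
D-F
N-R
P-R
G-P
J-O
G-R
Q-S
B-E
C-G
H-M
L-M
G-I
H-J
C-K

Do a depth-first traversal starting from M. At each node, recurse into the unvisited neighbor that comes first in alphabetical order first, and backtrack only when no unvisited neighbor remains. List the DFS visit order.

M, E, B, C, F, D, G, I, H, J, O, N, R, L, P, S, Q, K

Visit M
M → E
E → B
B → C
C → F
F → D
D → G
G → I
I → H
H → J
J → O
O → N
N → R
R → L
R → P
O → S
S → Q
C → K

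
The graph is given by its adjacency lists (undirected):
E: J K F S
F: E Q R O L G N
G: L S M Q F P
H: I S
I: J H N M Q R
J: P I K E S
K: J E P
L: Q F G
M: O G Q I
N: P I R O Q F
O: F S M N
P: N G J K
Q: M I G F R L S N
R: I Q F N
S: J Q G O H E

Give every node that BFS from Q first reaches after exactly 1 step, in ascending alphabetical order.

Level 0: Q
Level 1: F, G, I, L, M, N, R, S
Level 2: E, H, J, O, P
Level 3: K

F, G, I, L, M, N, R, S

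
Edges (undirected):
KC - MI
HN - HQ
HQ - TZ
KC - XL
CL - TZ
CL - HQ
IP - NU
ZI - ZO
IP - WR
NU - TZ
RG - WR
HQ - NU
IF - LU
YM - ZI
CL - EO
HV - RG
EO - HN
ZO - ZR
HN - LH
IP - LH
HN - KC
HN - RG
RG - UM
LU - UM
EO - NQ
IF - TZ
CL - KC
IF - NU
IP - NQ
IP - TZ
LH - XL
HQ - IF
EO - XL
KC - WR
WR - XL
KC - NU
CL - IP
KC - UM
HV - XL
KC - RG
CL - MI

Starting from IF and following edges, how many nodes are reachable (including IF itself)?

18

BFS from IF visits: IF, HQ, LU, NU, TZ, CL, HN, UM, IP, KC, EO, MI, LH, RG, NQ, WR, XL, HV
Reachable nodes: 18 of 22 total.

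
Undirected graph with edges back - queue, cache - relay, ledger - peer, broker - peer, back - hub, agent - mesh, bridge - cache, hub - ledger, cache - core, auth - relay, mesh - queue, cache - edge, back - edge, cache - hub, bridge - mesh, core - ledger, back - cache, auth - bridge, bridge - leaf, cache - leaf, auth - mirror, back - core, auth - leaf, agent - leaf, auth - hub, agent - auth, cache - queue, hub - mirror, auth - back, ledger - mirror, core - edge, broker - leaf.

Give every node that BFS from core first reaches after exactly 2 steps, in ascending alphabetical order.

auth, bridge, hub, leaf, mirror, peer, queue, relay

Level 0: core
Level 1: back, cache, edge, ledger
Level 2: auth, bridge, hub, leaf, mirror, peer, queue, relay
Level 3: agent, broker, mesh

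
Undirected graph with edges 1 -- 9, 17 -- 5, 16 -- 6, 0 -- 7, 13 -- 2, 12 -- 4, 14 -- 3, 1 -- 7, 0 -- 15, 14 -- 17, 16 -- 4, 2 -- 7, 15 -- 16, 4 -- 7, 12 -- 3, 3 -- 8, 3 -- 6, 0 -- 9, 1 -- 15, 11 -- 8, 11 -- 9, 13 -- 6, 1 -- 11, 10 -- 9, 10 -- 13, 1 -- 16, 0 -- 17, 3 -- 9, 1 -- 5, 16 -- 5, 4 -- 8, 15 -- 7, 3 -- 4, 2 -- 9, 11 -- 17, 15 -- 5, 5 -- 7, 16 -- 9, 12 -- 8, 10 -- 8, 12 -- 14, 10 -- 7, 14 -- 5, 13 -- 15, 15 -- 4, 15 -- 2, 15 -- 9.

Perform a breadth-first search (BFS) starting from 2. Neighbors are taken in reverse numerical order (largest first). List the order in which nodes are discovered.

2 15 13 9 7 16 5 4 1 0 10 6 11 3 17 14 12 8

Visit 2; enqueue 15, 13, 9, 7 → queue [15, 13, 9, 7]
Visit 15; enqueue 16, 5, 4, 1, 0 → queue [13, 9, 7, 16, 5, 4, 1, 0]
Visit 13; enqueue 10, 6 → queue [9, 7, 16, 5, 4, 1, 0, 10, 6]
Visit 9; enqueue 11, 3 → queue [7, 16, 5, 4, 1, 0, 10, 6, 11, 3]
Visit 7 → queue [16, 5, 4, 1, 0, 10, 6, 11, 3]
Visit 16 → queue [5, 4, 1, 0, 10, 6, 11, 3]
Visit 5; enqueue 17, 14 → queue [4, 1, 0, 10, 6, 11, 3, 17, 14]
Visit 4; enqueue 12, 8 → queue [1, 0, 10, 6, 11, 3, 17, 14, 12, 8]
Visit 1 → queue [0, 10, 6, 11, 3, 17, 14, 12, 8]
Visit 0 → queue [10, 6, 11, 3, 17, 14, 12, 8]
Visit 10 → queue [6, 11, 3, 17, 14, 12, 8]
Visit 6 → queue [11, 3, 17, 14, 12, 8]
Visit 11 → queue [3, 17, 14, 12, 8]
Visit 3 → queue [17, 14, 12, 8]
Visit 17 → queue [14, 12, 8]
Visit 14 → queue [12, 8]
Visit 12 → queue [8]
Visit 8 → queue []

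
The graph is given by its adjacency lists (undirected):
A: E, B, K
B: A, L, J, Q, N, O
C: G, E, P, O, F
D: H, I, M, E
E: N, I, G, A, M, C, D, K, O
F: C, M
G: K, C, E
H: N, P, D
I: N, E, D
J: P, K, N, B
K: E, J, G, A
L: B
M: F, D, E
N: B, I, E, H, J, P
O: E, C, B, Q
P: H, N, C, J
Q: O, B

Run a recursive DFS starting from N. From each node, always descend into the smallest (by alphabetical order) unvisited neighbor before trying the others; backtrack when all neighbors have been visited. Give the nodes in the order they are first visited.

N → B → A → E → C → F → M → D → H → P → J → K → G → I → O → Q → L

Visit N
N → B
B → A
A → E
E → C
C → F
F → M
M → D
D → H
H → P
P → J
J → K
K → G
D → I
C → O
O → Q
B → L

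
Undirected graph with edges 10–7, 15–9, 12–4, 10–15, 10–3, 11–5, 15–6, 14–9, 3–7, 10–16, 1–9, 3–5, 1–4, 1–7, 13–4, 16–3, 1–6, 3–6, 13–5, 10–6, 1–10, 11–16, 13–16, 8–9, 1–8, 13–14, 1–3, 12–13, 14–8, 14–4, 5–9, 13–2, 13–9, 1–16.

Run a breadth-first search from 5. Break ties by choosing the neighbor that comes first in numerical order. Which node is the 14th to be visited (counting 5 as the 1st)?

Visit 5; enqueue 3, 9, 11, 13 → queue [3, 9, 11, 13]
Visit 3; enqueue 1, 6, 7, 10, 16 → queue [9, 11, 13, 1, 6, 7, 10, 16]
Visit 9; enqueue 8, 14, 15 → queue [11, 13, 1, 6, 7, 10, 16, 8, 14, 15]
Visit 11 → queue [13, 1, 6, 7, 10, 16, 8, 14, 15]
Visit 13; enqueue 2, 4, 12 → queue [1, 6, 7, 10, 16, 8, 14, 15, 2, 4, 12]
Visit 1 → queue [6, 7, 10, 16, 8, 14, 15, 2, 4, 12]
Visit 6 → queue [7, 10, 16, 8, 14, 15, 2, 4, 12]
Visit 7 → queue [10, 16, 8, 14, 15, 2, 4, 12]
Visit 10 → queue [16, 8, 14, 15, 2, 4, 12]
Visit 16 → queue [8, 14, 15, 2, 4, 12]
Visit 8 → queue [14, 15, 2, 4, 12]
Visit 14 → queue [15, 2, 4, 12]
Visit 15 → queue [2, 4, 12]
Visit 2 → queue [4, 12]
Visit 4 → queue [12]
Visit 12 → queue []

Visit order: 5, 3, 9, 11, 13, 1, 6, 7, 10, 16, 8, 14, 15, 2, 4, 12

2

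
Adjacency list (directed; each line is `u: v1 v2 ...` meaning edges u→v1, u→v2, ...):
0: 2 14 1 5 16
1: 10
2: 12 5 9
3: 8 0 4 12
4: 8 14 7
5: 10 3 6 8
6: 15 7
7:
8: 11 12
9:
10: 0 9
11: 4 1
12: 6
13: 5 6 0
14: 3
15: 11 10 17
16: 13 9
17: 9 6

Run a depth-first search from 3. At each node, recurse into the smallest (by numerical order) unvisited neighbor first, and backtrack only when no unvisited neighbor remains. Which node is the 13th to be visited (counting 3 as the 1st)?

8

Visit 3
3 → 0
0 → 1
1 → 10
10 → 9
0 → 2
2 → 5
5 → 6
6 → 7
6 → 15
15 → 11
11 → 4
4 → 8
8 → 12
4 → 14
15 → 17
0 → 16
16 → 13

Visit order: 3, 0, 1, 10, 9, 2, 5, 6, 7, 15, 11, 4, 8, 12, 14, 17, 16, 13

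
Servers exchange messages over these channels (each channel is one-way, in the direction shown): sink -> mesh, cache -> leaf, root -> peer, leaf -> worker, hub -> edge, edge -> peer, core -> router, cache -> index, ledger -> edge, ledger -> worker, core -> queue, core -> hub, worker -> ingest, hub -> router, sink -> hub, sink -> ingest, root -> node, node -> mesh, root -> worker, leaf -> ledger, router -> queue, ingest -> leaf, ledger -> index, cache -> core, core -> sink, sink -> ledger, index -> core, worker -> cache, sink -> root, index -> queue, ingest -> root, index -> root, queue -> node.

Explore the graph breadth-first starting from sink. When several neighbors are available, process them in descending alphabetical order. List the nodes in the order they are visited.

sink, root, mesh, ledger, ingest, hub, worker, peer, node, index, edge, leaf, router, cache, queue, core

Visit sink; enqueue root, mesh, ledger, ingest, hub → queue [root, mesh, ledger, ingest, hub]
Visit root; enqueue worker, peer, node → queue [mesh, ledger, ingest, hub, worker, peer, node]
Visit mesh → queue [ledger, ingest, hub, worker, peer, node]
Visit ledger; enqueue index, edge → queue [ingest, hub, worker, peer, node, index, edge]
Visit ingest; enqueue leaf → queue [hub, worker, peer, node, index, edge, leaf]
Visit hub; enqueue router → queue [worker, peer, node, index, edge, leaf, router]
Visit worker; enqueue cache → queue [peer, node, index, edge, leaf, router, cache]
Visit peer → queue [node, index, edge, leaf, router, cache]
Visit node → queue [index, edge, leaf, router, cache]
Visit index; enqueue queue, core → queue [edge, leaf, router, cache, queue, core]
Visit edge → queue [leaf, router, cache, queue, core]
Visit leaf → queue [router, cache, queue, core]
Visit router → queue [cache, queue, core]
Visit cache → queue [queue, core]
Visit queue → queue [core]
Visit core → queue []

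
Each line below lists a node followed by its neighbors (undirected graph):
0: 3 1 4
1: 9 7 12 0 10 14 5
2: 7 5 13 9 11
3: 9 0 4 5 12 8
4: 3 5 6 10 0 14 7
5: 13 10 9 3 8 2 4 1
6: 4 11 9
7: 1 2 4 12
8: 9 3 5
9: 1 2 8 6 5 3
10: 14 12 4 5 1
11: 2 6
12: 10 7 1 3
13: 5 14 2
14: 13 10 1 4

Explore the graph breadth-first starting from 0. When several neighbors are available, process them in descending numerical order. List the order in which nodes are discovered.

0 → 4 → 3 → 1 → 14 → 10 → 7 → 6 → 5 → 12 → 9 → 8 → 13 → 2 → 11

Visit 0; enqueue 4, 3, 1 → queue [4, 3, 1]
Visit 4; enqueue 14, 10, 7, 6, 5 → queue [3, 1, 14, 10, 7, 6, 5]
Visit 3; enqueue 12, 9, 8 → queue [1, 14, 10, 7, 6, 5, 12, 9, 8]
Visit 1 → queue [14, 10, 7, 6, 5, 12, 9, 8]
Visit 14; enqueue 13 → queue [10, 7, 6, 5, 12, 9, 8, 13]
Visit 10 → queue [7, 6, 5, 12, 9, 8, 13]
Visit 7; enqueue 2 → queue [6, 5, 12, 9, 8, 13, 2]
Visit 6; enqueue 11 → queue [5, 12, 9, 8, 13, 2, 11]
Visit 5 → queue [12, 9, 8, 13, 2, 11]
Visit 12 → queue [9, 8, 13, 2, 11]
Visit 9 → queue [8, 13, 2, 11]
Visit 8 → queue [13, 2, 11]
Visit 13 → queue [2, 11]
Visit 2 → queue [11]
Visit 11 → queue []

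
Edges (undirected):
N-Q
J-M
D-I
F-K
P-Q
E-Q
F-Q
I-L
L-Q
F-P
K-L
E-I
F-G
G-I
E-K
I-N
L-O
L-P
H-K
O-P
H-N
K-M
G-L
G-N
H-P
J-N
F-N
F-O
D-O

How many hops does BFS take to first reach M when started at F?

Level 0: F
Level 1: G, K, N, O, P, Q
Level 2: D, E, H, I, J, L, M
M first appears at level 2.

2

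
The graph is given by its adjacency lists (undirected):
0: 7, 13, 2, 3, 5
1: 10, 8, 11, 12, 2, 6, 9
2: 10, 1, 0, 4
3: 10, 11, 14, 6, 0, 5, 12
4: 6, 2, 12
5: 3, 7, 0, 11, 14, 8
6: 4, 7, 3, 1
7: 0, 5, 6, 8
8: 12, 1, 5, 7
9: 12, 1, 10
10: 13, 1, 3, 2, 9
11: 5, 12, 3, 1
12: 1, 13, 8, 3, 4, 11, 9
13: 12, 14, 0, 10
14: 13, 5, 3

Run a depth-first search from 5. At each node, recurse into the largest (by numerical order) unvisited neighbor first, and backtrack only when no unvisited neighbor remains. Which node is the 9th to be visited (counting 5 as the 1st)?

Visit 5
5 → 14
14 → 13
13 → 12
12 → 11
11 → 3
3 → 10
10 → 9
9 → 1
1 → 8
8 → 7
7 → 6
6 → 4
4 → 2
2 → 0

Visit order: 5, 14, 13, 12, 11, 3, 10, 9, 1, 8, 7, 6, 4, 2, 0

1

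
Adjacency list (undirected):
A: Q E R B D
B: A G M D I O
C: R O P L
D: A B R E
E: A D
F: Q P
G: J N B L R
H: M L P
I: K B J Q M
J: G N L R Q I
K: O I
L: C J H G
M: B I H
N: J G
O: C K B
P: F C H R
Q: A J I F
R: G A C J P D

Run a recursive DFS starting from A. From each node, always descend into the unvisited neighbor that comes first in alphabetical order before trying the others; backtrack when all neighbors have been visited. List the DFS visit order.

A B D E R C L G J I K O M H P F Q N

Visit A
A → B
B → D
D → E
D → R
R → C
C → L
L → G
G → J
J → I
I → K
K → O
I → M
M → H
H → P
P → F
F → Q
J → N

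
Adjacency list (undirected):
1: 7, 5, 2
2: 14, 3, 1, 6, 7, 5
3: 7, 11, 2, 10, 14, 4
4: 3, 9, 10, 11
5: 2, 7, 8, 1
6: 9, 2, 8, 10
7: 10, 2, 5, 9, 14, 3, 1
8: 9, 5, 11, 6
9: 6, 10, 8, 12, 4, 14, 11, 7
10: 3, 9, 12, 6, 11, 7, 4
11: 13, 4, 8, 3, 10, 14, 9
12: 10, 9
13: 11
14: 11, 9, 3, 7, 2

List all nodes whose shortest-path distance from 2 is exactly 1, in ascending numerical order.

1, 3, 5, 6, 7, 14

Level 0: 2
Level 1: 1, 3, 5, 6, 7, 14
Level 2: 4, 8, 9, 10, 11
Level 3: 12, 13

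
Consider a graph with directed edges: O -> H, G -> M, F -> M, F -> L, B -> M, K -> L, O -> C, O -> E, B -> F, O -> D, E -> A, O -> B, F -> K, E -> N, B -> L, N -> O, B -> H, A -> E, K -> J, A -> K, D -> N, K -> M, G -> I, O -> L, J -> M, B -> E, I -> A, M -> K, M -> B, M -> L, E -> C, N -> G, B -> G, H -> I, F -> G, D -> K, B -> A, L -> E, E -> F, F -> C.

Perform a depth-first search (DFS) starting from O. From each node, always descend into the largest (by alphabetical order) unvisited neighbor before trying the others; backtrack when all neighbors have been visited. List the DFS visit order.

Visit O
O → L
L → E
E → N
N → G
G → M
M → K
K → J
M → B
B → H
H → I
I → A
B → F
F → C
O → D

O, L, E, N, G, M, K, J, B, H, I, A, F, C, D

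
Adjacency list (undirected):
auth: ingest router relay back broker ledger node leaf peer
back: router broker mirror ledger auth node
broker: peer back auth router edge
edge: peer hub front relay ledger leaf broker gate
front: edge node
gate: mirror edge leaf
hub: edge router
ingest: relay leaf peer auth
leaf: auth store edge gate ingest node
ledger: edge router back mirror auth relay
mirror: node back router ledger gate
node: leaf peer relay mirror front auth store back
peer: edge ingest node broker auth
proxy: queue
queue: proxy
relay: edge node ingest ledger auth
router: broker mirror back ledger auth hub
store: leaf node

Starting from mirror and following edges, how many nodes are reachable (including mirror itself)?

BFS from mirror visits: mirror, back, gate, ledger, node, router, auth, broker, edge, leaf, relay, front, peer, store, hub, ingest
Reachable nodes: 16 of 18 total.

16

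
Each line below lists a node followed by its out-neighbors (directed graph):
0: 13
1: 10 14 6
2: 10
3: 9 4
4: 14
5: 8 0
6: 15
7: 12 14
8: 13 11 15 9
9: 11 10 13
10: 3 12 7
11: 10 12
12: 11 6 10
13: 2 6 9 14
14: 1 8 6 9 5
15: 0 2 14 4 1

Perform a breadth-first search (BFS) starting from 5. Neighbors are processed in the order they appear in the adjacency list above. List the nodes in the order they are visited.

5 -> 8 -> 0 -> 13 -> 11 -> 15 -> 9 -> 2 -> 6 -> 14 -> 10 -> 12 -> 4 -> 1 -> 3 -> 7

Visit 5; enqueue 8, 0 → queue [8, 0]
Visit 8; enqueue 13, 11, 15, 9 → queue [0, 13, 11, 15, 9]
Visit 0 → queue [13, 11, 15, 9]
Visit 13; enqueue 2, 6, 14 → queue [11, 15, 9, 2, 6, 14]
Visit 11; enqueue 10, 12 → queue [15, 9, 2, 6, 14, 10, 12]
Visit 15; enqueue 4, 1 → queue [9, 2, 6, 14, 10, 12, 4, 1]
Visit 9 → queue [2, 6, 14, 10, 12, 4, 1]
Visit 2 → queue [6, 14, 10, 12, 4, 1]
Visit 6 → queue [14, 10, 12, 4, 1]
Visit 14 → queue [10, 12, 4, 1]
Visit 10; enqueue 3, 7 → queue [12, 4, 1, 3, 7]
Visit 12 → queue [4, 1, 3, 7]
Visit 4 → queue [1, 3, 7]
Visit 1 → queue [3, 7]
Visit 3 → queue [7]
Visit 7 → queue []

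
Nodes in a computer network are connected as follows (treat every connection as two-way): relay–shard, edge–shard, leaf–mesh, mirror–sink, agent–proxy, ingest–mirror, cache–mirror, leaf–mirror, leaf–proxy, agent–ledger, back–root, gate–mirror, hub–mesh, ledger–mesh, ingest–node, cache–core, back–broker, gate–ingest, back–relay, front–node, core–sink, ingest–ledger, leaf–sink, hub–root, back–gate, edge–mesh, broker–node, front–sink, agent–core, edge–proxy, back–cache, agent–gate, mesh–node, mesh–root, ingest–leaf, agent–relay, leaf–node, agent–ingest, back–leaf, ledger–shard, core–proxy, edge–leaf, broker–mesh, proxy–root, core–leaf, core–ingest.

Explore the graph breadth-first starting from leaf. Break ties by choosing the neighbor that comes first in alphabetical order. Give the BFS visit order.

leaf, back, core, edge, ingest, mesh, mirror, node, proxy, sink, broker, cache, gate, relay, root, agent, shard, ledger, hub, front

Visit leaf; enqueue back, core, edge, ingest, mesh, mirror, node, proxy, sink → queue [back, core, edge, ingest, mesh, mirror, node, proxy, sink]
Visit back; enqueue broker, cache, gate, relay, root → queue [core, edge, ingest, mesh, mirror, node, proxy, sink, broker, cache, gate, relay, root]
Visit core; enqueue agent → queue [edge, ingest, mesh, mirror, node, proxy, sink, broker, cache, gate, relay, root, agent]
Visit edge; enqueue shard → queue [ingest, mesh, mirror, node, proxy, sink, broker, cache, gate, relay, root, agent, shard]
Visit ingest; enqueue ledger → queue [mesh, mirror, node, proxy, sink, broker, cache, gate, relay, root, agent, shard, ledger]
Visit mesh; enqueue hub → queue [mirror, node, proxy, sink, broker, cache, gate, relay, root, agent, shard, ledger, hub]
Visit mirror → queue [node, proxy, sink, broker, cache, gate, relay, root, agent, shard, ledger, hub]
Visit node; enqueue front → queue [proxy, sink, broker, cache, gate, relay, root, agent, shard, ledger, hub, front]
Visit proxy → queue [sink, broker, cache, gate, relay, root, agent, shard, ledger, hub, front]
Visit sink → queue [broker, cache, gate, relay, root, agent, shard, ledger, hub, front]
Visit broker → queue [cache, gate, relay, root, agent, shard, ledger, hub, front]
Visit cache → queue [gate, relay, root, agent, shard, ledger, hub, front]
Visit gate → queue [relay, root, agent, shard, ledger, hub, front]
Visit relay → queue [root, agent, shard, ledger, hub, front]
Visit root → queue [agent, shard, ledger, hub, front]
Visit agent → queue [shard, ledger, hub, front]
Visit shard → queue [ledger, hub, front]
Visit ledger → queue [hub, front]
Visit hub → queue [front]
Visit front → queue []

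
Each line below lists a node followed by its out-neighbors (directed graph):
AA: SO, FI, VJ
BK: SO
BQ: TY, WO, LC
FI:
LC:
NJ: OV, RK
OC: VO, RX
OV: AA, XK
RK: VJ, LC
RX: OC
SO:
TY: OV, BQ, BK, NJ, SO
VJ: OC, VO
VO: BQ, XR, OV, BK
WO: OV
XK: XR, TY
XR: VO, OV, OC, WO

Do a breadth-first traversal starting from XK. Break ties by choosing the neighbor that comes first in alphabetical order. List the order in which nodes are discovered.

Visit XK; enqueue TY, XR → queue [TY, XR]
Visit TY; enqueue BK, BQ, NJ, OV, SO → queue [XR, BK, BQ, NJ, OV, SO]
Visit XR; enqueue OC, VO, WO → queue [BK, BQ, NJ, OV, SO, OC, VO, WO]
Visit BK → queue [BQ, NJ, OV, SO, OC, VO, WO]
Visit BQ; enqueue LC → queue [NJ, OV, SO, OC, VO, WO, LC]
Visit NJ; enqueue RK → queue [OV, SO, OC, VO, WO, LC, RK]
Visit OV; enqueue AA → queue [SO, OC, VO, WO, LC, RK, AA]
Visit SO → queue [OC, VO, WO, LC, RK, AA]
Visit OC; enqueue RX → queue [VO, WO, LC, RK, AA, RX]
Visit VO → queue [WO, LC, RK, AA, RX]
Visit WO → queue [LC, RK, AA, RX]
Visit LC → queue [RK, AA, RX]
Visit RK; enqueue VJ → queue [AA, RX, VJ]
Visit AA; enqueue FI → queue [RX, VJ, FI]
Visit RX → queue [VJ, FI]
Visit VJ → queue [FI]
Visit FI → queue []

XK, TY, XR, BK, BQ, NJ, OV, SO, OC, VO, WO, LC, RK, AA, RX, VJ, FI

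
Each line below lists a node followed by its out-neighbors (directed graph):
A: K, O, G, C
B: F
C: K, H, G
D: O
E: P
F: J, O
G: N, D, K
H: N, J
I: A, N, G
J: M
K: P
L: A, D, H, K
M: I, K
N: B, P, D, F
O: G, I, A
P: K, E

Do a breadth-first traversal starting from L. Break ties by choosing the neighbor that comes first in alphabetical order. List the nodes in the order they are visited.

L A D H K C G O J N P I M B F E

Visit L; enqueue A, D, H, K → queue [A, D, H, K]
Visit A; enqueue C, G, O → queue [D, H, K, C, G, O]
Visit D → queue [H, K, C, G, O]
Visit H; enqueue J, N → queue [K, C, G, O, J, N]
Visit K; enqueue P → queue [C, G, O, J, N, P]
Visit C → queue [G, O, J, N, P]
Visit G → queue [O, J, N, P]
Visit O; enqueue I → queue [J, N, P, I]
Visit J; enqueue M → queue [N, P, I, M]
Visit N; enqueue B, F → queue [P, I, M, B, F]
Visit P; enqueue E → queue [I, M, B, F, E]
Visit I → queue [M, B, F, E]
Visit M → queue [B, F, E]
Visit B → queue [F, E]
Visit F → queue [E]
Visit E → queue []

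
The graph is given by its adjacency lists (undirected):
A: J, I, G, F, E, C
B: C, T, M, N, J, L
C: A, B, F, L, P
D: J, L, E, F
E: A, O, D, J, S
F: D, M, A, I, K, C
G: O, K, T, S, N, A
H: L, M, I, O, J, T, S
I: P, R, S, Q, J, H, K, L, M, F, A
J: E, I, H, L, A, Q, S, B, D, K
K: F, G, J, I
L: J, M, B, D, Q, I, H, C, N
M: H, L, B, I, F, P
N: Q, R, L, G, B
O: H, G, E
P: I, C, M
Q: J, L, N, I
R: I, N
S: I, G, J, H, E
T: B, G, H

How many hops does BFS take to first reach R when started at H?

Level 0: H
Level 1: I, J, L, M, O, S, T
Level 2: A, B, C, D, E, F, G, K, N, P, Q, R
R first appears at level 2.

2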